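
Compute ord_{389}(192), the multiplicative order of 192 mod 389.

388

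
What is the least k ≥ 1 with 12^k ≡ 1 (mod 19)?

6

By Lagrange's theorem, ord_19(12) divides φ(19) = 19 − 1 = 18 = 2 · 3^2.
Divisors of 18: 1, 2, 3, 6, 9, 18.
Compute 12^d (mod 19) for the divisors d until we hit 1:
12^1 ≡ 12
12^2 ≡ 11
12^3 ≡ 18
12^6 ≡ 1
The smallest such exponent is 6, so the order of 12 is 6.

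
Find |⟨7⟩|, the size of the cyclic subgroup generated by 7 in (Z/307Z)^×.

153

Since 7 ∈ (Z/307Z)^×, its order divides φ(307) = 307 − 1 = 306 = 2 · 3^2 · 17.
Divisors of 306: 1, 2, 3, 6, 9, 17, 18, 34, 51, 102, 153, 306.
Evaluate successive powers at the divisors of 306:
7^1 ≡ 7 (mod 307)
7^2 ≡ 49 (mod 307)
7^3 ≡ 36 (mod 307)
7^6 ≡ 68 (mod 307)
7^9 ≡ 299 (mod 307)
7^17 ≡ 53 (mod 307)
7^18 ≡ 64 (mod 307)
7^34 ≡ 46 (mod 307)
7^51 ≡ 289 (mod 307)
7^102 ≡ 17 (mod 307)
7^153 ≡ 1 (mod 307) ✓
So ord_307(7) = 153.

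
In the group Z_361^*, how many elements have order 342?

108

φ(361) = φ(19^2) = 19·(19−1) = 342 = 2 · 3^2 · 19.
In a cyclic group of order 342, there are φ(d) elements of order d for each divisor d of 342, and zero for non-divisors.
342 = 2 · 3^2 · 19 divides 342, and φ(342) = 108.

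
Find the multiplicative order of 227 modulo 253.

110

ord(227) | φ(253) = φ(11·23) = (11−1)·(23−1) = 10·22 = 220 = 2^2 · 5 · 11.
Divisors of 220: 1, 2, 4, 5, 10, 11, 20, 22, 44, 55, 110, 220.
Test each divisor d:
227^1 ≡ 227 (mod 253)
227^2 ≡ 170 (mod 253)
227^4 ≡ 58 (mod 253)
227^5 ≡ 10 (mod 253)
227^10 ≡ 100 (mod 253)
227^11 ≡ 183 (mod 253)
227^20 ≡ 133 (mod 253)
227^22 ≡ 93 (mod 253)
227^44 ≡ 47 (mod 253)
227^55 ≡ 252 (mod 253)
227^110 ≡ 1 (mod 253) ✓
Hence ord(227) = 110.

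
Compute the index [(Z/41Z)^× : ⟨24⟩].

Since 24 ∈ (Z/41Z)^×, its order divides φ(41) = 41 − 1 = 40 = 2^3 · 5.
Divisors of 40: 1, 2, 4, 5, 8, 10, 20, 40.
Compute 24^d (mod 41) for the divisors d until we hit 1:
24^1 ≡ 24 (mod 41)
24^2 ≡ 2 (mod 41)
24^4 ≡ 4 (mod 41)
24^5 ≡ 14 (mod 41)
24^8 ≡ 16 (mod 41)
24^10 ≡ 32 (mod 41)
24^20 ≡ 40 (mod 41)
24^40 ≡ 1 (mod 41) ✓
Thus |⟨24⟩| = ord(24) = 40.
Index = |(Z/41Z)^×| / |⟨24⟩| = 40 / 40 = 1.

1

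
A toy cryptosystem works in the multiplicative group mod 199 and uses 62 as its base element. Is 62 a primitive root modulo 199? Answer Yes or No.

No

φ(199) = 199 − 1 = 198 = 2 · 3^2 · 11.
It suffices to check that the order of 62 is not a proper divisor of 198: compute 62^(198/q) for q ∈ {2, 3, 11}.
62^99 ≡ 1 (mod 199)  [q = 2: ≡ 1 ✗]
62^66 ≡ 1 (mod 199)  [q = 3: ≡ 1 ✗]
62^18 ≡ 18 (mod 199)  [q = 11: ≢ 1 ✓]
62^99 ≡ 1 shows ord(62) | 99, strictly less than φ(199); not a primitive root.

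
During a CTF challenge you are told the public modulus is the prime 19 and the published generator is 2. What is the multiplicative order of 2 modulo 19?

18

Since 2 ∈ (Z/19Z)^×, its order divides φ(19) = 19 − 1 = 18 = 2 · 3^2.
Divisors of 18: 1, 2, 3, 6, 9, 18.
Check 2^d mod 19 for each divisor in increasing order:
2^1 ≡ 2 (mod 19)
2^2 ≡ 4 (mod 19)
2^3 ≡ 8 (mod 19)
2^6 ≡ 7 (mod 19)
2^9 ≡ 18 (mod 19)
2^18 ≡ 1 (mod 19) ✓
Therefore the multiplicative order of 2 modulo 19 is 18.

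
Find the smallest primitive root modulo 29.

φ(29) = 29 − 1 = 28 = 2^2 · 7.
g is a primitive root iff g^(28/q) ≢ 1 (mod 29) for each prime q ∈ {2, 7}.
g = 2: 2^14 ≡ 28; 2^4 ≡ 16 — none is 1, so 2 is a primitive root.
So 2 is the smallest generator of (Z/29Z)^×.

2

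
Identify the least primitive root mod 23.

φ(23) = 23 − 1 = 22 = 2 · 11.
Test candidates g = 2, 3, … against the prime factors q ∈ {2, 11} of φ(23): g is a generator iff g^(22/q) ≢ 1 for every such q.
g = 2: 2^11 ≡ 1 — hits 1, so not a primitive root.
g = 3: 3^11 ≡ 1 — hits 1, so not a primitive root.
g = 4: 4^11 ≡ 1 — hits 1, so not a primitive root.
g = 5: 5^11 ≡ 22; 5^2 ≡ 2 — none is 1, so 5 is a primitive root.
Hence the least primitive root of 23 is 5.

5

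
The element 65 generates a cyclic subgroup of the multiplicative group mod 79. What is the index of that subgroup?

6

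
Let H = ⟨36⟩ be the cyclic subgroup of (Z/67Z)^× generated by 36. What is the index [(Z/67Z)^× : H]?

2

Since 36 ∈ (Z/67Z)^×, its order divides φ(67) = 67 − 1 = 66 = 2 · 3 · 11.
Divisors of 66: 1, 2, 3, 6, 11, 22, 33, 66.
Compute 36^d (mod 67) for the divisors d until we hit 1:
36^1 ≡ 36 (mod 67)
36^2 ≡ 23 (mod 67)
36^3 ≡ 24 (mod 67)
36^6 ≡ 40 (mod 67)
36^11 ≡ 37 (mod 67)
36^22 ≡ 29 (mod 67)
36^33 ≡ 1 (mod 67) ✓
So ord_67(36) = 33, hence |⟨36⟩| = 33.
The index is φ(67) / ord(36) = 66 / 33 = 2.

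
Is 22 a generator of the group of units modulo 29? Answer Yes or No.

No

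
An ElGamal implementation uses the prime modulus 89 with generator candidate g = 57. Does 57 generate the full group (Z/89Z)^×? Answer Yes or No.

No

φ(89) = 89 − 1 = 88 = 2^3 · 11.
An element g generates (Z/89Z)^× iff g^(88/q) ≢ 1 (mod 89) for each prime q ∈ {2, 11}.
57^44 ≡ 1 (mod 89)  [q = 2: ≡ 1 ✗]
57^8 ≡ 39 (mod 89)  [q = 11: ≢ 1 ✓]
57^44 ≡ 1 shows ord(57) | 44, strictly less than φ(89); not a primitive root.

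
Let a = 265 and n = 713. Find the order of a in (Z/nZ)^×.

Since 265 ∈ (Z/713Z)^×, its order divides φ(713) = φ(23·31) = (23−1)·(31−1) = 22·30 = 660 = 2^2 · 3 · 5 · 11.
Divisors of 660: 1, 2, 3, 4, 5, 6, 10, 11, 12, 15, 20, 22, 30, 33, 44, 55, 60, 66, 110, 132, 165, 220, 330, 660.
Evaluate successive powers at the divisors of 660:
265^1 ≡ 265 (mod 713)
265^2 ≡ 351 (mod 713)
265^3 ≡ 325 (mod 713)
265^4 ≡ 565 (mod 713)
265^5 ≡ 708 (mod 713)
265^6 ≡ 101 (mod 713)
265^10 ≡ 25 (mod 713)
265^11 ≡ 208 (mod 713)
265^12 ≡ 219 (mod 713)
265^15 ≡ 588 (mod 713)
265^20 ≡ 625 (mod 713)
265^22 ≡ 484 (mod 713)
265^30 ≡ 652 (mod 713)
265^33 ≡ 139 (mod 713)
265^44 ≡ 392 (mod 713)
265^55 ≡ 254 (mod 713)
265^60 ≡ 156 (mod 713)
265^66 ≡ 70 (mod 713)
265^110 ≡ 346 (mod 713)
265^132 ≡ 622 (mod 713)
265^165 ≡ 185 (mod 713)
265^220 ≡ 645 (mod 713)
265^330 ≡ 1 (mod 713) ✓
Hence ord(265) = 330.

330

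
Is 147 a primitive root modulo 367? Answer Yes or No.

No

φ(367) = 367 − 1 = 366 = 2 · 3 · 61.
It suffices to check that the order of 147 is not a proper divisor of 366: compute 147^(366/q) for q ∈ {2, 3, 61}.
147^183 ≡ 366 (mod 367)  [q = 2: ≢ 1 ✓]
147^122 ≡ 1 (mod 367)  [q = 3: ≡ 1 ✗]
147^6 ≡ 327 (mod 367)  [q = 61: ≢ 1 ✓]
147^122 ≡ 1 shows ord(147) | 122, strictly less than φ(367); not a primitive root.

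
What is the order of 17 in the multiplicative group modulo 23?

22

The order of 17 must divide φ(23) = 23 − 1 = 22 = 2 · 11.
Divisors of 22: 1, 2, 11, 22.
Compute 17^d (mod 23) for the divisors d until we hit 1:
17^1 ≡ 17 (mod 23)
17^2 ≡ 13 (mod 23)
17^11 ≡ 22 (mod 23)
17^22 ≡ 1 (mod 23) ✓
Hence ord(17) = 22.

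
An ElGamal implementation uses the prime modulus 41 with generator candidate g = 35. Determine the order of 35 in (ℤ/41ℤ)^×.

40

By Lagrange's theorem, ord_41(35) divides φ(41) = 41 − 1 = 40 = 2^3 · 5.
Divisors of 40: 1, 2, 4, 5, 8, 10, 20, 40.
Check 35^d mod 41 for each divisor in increasing order:
35^1 ≡ 35 (mod 41)
35^2 ≡ 36 (mod 41)
35^4 ≡ 25 (mod 41)
35^5 ≡ 14 (mod 41)
35^8 ≡ 10 (mod 41)
35^10 ≡ 32 (mod 41)
35^20 ≡ 40 (mod 41)
35^40 ≡ 1 (mod 41) ✓
Therefore the multiplicative order of 35 modulo 41 is 40.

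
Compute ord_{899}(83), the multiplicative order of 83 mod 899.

210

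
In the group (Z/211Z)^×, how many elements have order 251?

0

φ(211) = 211 − 1 = 210 = 2 · 3 · 5 · 7.
(Z/211Z)^× is cyclic (|G| = 210); a cyclic group of order m has exactly φ(d) elements of each order d | m, and none otherwise.
251 does not divide 210, so no element of (Z/211Z)^× has order 251.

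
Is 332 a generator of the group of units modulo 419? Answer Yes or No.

Yes

φ(419) = 419 − 1 = 418 = 2 · 11 · 19.
An element g generates (Z/419Z)^× iff g^(418/q) ≢ 1 (mod 419) for each prime q ∈ {2, 11, 19}.
332^209 ≡ 418 (mod 419)  [q = 2: ≢ 1 ✓]
332^38 ≡ 59 (mod 419)  [q = 11: ≢ 1 ✓]
332^22 ≡ 60 (mod 419)  [q = 19: ≢ 1 ✓]
All checks pass, so 332 has order 418 and is a primitive root modulo 419.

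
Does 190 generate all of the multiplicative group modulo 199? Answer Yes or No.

φ(199) = 199 − 1 = 198 = 2 · 3^2 · 11.
Test 190^(198/q) mod 199 for each prime factor q of 198:
190^99 ≡ 198 (mod 199)  [q = 2: ≢ 1 ✓]
190^66 ≡ 92 (mod 199)  [q = 3: ≢ 1 ✓]
190^18 ≡ 103 (mod 199)  [q = 11: ≢ 1 ✓]
Every test exponent gives a nontrivial residue, hence 190 generates the full group.

Yes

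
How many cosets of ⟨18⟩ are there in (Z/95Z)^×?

18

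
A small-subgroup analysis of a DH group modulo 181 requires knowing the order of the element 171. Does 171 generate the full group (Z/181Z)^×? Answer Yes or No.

Yes

φ(181) = 181 − 1 = 180 = 2^2 · 3^2 · 5.
It suffices to check that the order of 171 is not a proper divisor of 180: compute 171^(180/q) for q ∈ {2, 3, 5}.
171^90 ≡ 180 (mod 181)  [q = 2: ≢ 1 ✓]
171^60 ≡ 48 (mod 181)  [q = 3: ≢ 1 ✓]
171^36 ≡ 42 (mod 181)  [q = 5: ≢ 1 ✓]
Every test exponent gives a nontrivial residue, hence 171 generates the full group.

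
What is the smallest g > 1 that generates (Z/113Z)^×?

φ(113) = 113 − 1 = 112 = 2^4 · 7.
Test candidates g = 2, 3, … against the prime factors q ∈ {2, 7} of φ(113): g is a generator iff g^(112/q) ≢ 1 for every such q.
g = 2: 2^56 ≡ 1 — hits 1, so not a primitive root.
g = 3: 3^56 ≡ 112; 3^16 ≡ 49 — none is 1, so 3 is a primitive root.
Hence the least primitive root of 113 is 3.

3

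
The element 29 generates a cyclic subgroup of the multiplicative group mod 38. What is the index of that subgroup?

ord(29) | φ(38) = φ(2)·φ(19) = 1·18 = 18 = 2 · 3^2.
Divisors of 18: 1, 2, 3, 6, 9, 18.
Check 29^d mod 38 for each divisor in increasing order:
29^1 ≡ 29 (mod 38)
29^2 ≡ 5 (mod 38)
29^3 ≡ 31 (mod 38)
29^6 ≡ 11 (mod 38)
29^9 ≡ 37 (mod 38)
29^18 ≡ 1 (mod 38) ✓
Thus |⟨29⟩| = ord(29) = 18.
[(Z/38Z)^× : ⟨29⟩] = 18/18 = 1.

1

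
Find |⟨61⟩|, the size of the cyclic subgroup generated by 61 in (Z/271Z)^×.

135

ord(61) | φ(271) = 271 − 1 = 270 = 2 · 3^3 · 5.
Divisors of 270: 1, 2, 3, 5, 6, 9, 10, 15, 18, 27, 30, 45, 54, 90, 135, 270.
Check 61^d mod 271 for each divisor in increasing order:
61^1 ≡ 61
61^2 ≡ 198
61^3 ≡ 154
61^5 ≡ 140
61^6 ≡ 139
61^9 ≡ 268
61^10 ≡ 88
61^15 ≡ 125
61^18 ≡ 9
61^27 ≡ 244
61^30 ≡ 178
61^45 ≡ 28
61^54 ≡ 187
61^90 ≡ 242
61^135 ≡ 1
Hence ord(61) = 135.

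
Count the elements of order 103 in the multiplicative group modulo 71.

φ(71) = 71 − 1 = 70 = 2 · 5 · 7.
In a cyclic group of order 70, there are φ(d) elements of order d for each divisor d of 70, and zero for non-divisors.
Since 103 ∤ 70, the count is 0.

0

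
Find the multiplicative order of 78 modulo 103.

102

The order of 78 must divide φ(103) = 103 − 1 = 102 = 2 · 3 · 17.
Divisors of 102: 1, 2, 3, 6, 17, 34, 51, 102.
Test each divisor d:
78^1 ≡ 78
78^2 ≡ 7
78^3 ≡ 31
78^6 ≡ 34
78^17 ≡ 47
78^34 ≡ 46
78^51 ≡ 102
78^102 ≡ 1
The smallest such exponent is 102, so the order of 78 is 102.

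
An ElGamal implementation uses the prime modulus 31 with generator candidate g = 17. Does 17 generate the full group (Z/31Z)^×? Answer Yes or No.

φ(31) = 31 − 1 = 30 = 2 · 3 · 5.
17 is a primitive root mod 31 iff 17^(φ(31)/q) ≢ 1 for every prime q | φ(31), i.e. q ∈ {2, 3, 5}.
17^15 ≡ 30 (mod 31)  [q = 2: ≢ 1 ✓]
17^10 ≡ 25 (mod 31)  [q = 3: ≢ 1 ✓]
17^6 ≡ 8 (mod 31)  [q = 5: ≢ 1 ✓]
Every test exponent gives a nontrivial residue, hence 17 generates the full group.

Yes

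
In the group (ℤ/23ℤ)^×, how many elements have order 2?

1

φ(23) = 23 − 1 = 22 = 2 · 11.
(Z/23Z)^× is cyclic (|G| = 22); a cyclic group of order m has exactly φ(d) elements of each order d | m, and none otherwise.
2 | 22, and φ(2) = 2 − 1 = 1.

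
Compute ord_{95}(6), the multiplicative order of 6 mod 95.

9

ord(6) | φ(95) = φ(5·19) = (5−1)·(19−1) = 4·18 = 72 = 2^3 · 3^2.
Divisors of 72: 1, 2, 3, 4, 6, 8, 9, 12, 18, 24, 36, 72.
Compute 6^d (mod 95) for the divisors d until we hit 1:
6^1 ≡ 6 (mod 95)
6^2 ≡ 36 (mod 95)
6^3 ≡ 26 (mod 95)
6^4 ≡ 61 (mod 95)
6^6 ≡ 11 (mod 95)
6^8 ≡ 16 (mod 95)
6^9 ≡ 1 (mod 95) ✓
The smallest such exponent is 9, so the order of 6 is 9.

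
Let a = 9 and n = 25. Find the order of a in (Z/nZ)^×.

10

Since 9 ∈ (Z/25Z)^×, its order divides φ(25) = φ(5^2) = 5·(5−1) = 20 = 2^2 · 5.
Divisors of 20: 1, 2, 4, 5, 10, 20.
Compute 9^d (mod 25) for the divisors d until we hit 1:
9^1 ≡ 9 (mod 25)
9^2 ≡ 6 (mod 25)
9^4 ≡ 11 (mod 25)
9^5 ≡ 24 (mod 25)
9^10 ≡ 1 (mod 25) ✓
Hence ord(9) = 10.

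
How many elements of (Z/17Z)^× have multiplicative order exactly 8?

4

φ(17) = 17 − 1 = 16 = 2^4.
In a cyclic group of order 16, there are φ(d) elements of order d for each divisor d of 16, and zero for non-divisors.
8 = 2^3 divides 16, and φ(8) = 4.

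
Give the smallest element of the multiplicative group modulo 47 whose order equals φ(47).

5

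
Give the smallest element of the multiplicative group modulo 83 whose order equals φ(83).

φ(83) = 83 − 1 = 82 = 2 · 41.
Test candidates g = 2, 3, … against the prime factors q ∈ {2, 41} of φ(83): g is a generator iff g^(82/q) ≢ 1 for every such q.
g = 2: 2^41 ≡ 82; 2^2 ≡ 4 — none is 1, so 2 is a primitive root.
So 2 is the smallest generator of (Z/83Z)^×.

2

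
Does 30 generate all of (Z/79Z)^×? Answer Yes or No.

φ(79) = 79 − 1 = 78 = 2 · 3 · 13.
It suffices to check that the order of 30 is not a proper divisor of 78: compute 30^(78/q) for q ∈ {2, 3, 13}.
30^39 ≡ 78 (mod 79)  [q = 2: ≢ 1 ✓]
30^26 ≡ 23 (mod 79)  [q = 3: ≢ 1 ✓]
30^6 ≡ 8 (mod 79)  [q = 13: ≢ 1 ✓]
Every test exponent gives a nontrivial residue, hence 30 generates the full group.

Yes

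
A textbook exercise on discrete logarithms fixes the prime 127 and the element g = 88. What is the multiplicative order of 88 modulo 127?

63

Since 88 ∈ (Z/127Z)^×, its order divides φ(127) = 127 − 1 = 126 = 2 · 3^2 · 7.
Divisors of 126: 1, 2, 3, 6, 7, 9, 14, 18, 21, 42, 63, 126.
Compute 88^d (mod 127) for the divisors d until we hit 1:
88^1 ≡ 88 (mod 127)
88^2 ≡ 124 (mod 127)
88^3 ≡ 117 (mod 127)
88^6 ≡ 100 (mod 127)
88^7 ≡ 37 (mod 127)
88^9 ≡ 16 (mod 127)
88^14 ≡ 99 (mod 127)
88^18 ≡ 2 (mod 127)
88^21 ≡ 107 (mod 127)
88^42 ≡ 19 (mod 127)
88^63 ≡ 1 (mod 127) ✓
The smallest such exponent is 63, so the order of 88 is 63.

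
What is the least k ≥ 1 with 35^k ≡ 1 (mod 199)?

99

The order of 35 must divide φ(199) = 199 − 1 = 198 = 2 · 3^2 · 11.
Divisors of 198: 1, 2, 3, 6, 9, 11, 18, 22, 33, 66, 99, 198.
Evaluate successive powers at the divisors of 198:
35^1 ≡ 35 (mod 199)
35^2 ≡ 31 (mod 199)
35^3 ≡ 90 (mod 199)
35^6 ≡ 140 (mod 199)
35^9 ≡ 63 (mod 199)
35^11 ≡ 162 (mod 199)
35^18 ≡ 188 (mod 199)
35^22 ≡ 175 (mod 199)
35^33 ≡ 92 (mod 199)
35^66 ≡ 106 (mod 199)
35^99 ≡ 1 (mod 199) ✓
Therefore the multiplicative order of 35 modulo 199 is 99.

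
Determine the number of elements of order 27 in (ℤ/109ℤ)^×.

φ(109) = 109 − 1 = 108 = 2^2 · 3^3.
Since (Z/109Z)^× is cyclic of order 108, the number of elements of order d is φ(d) when d | 108 and 0 otherwise.
27 = 3^3 divides 108, and φ(27) = 18.

18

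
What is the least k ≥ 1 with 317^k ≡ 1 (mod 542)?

270

Since 317 ∈ (Z/542Z)^×, its order divides φ(542) = φ(2)·φ(271) = 1·270 = 270 = 2 · 3^3 · 5.
Divisors of 270: 1, 2, 3, 5, 6, 9, 10, 15, 18, 27, 30, 45, 54, 90, 135, 270.
Check 317^d mod 542 for each divisor in increasing order:
317^1 ≡ 317
317^2 ≡ 219
317^3 ≡ 47
317^5 ≡ 537
317^6 ≡ 41
317^9 ≡ 301
317^10 ≡ 25
317^15 ≡ 417
317^18 ≡ 87
317^27 ≡ 171
317^30 ≡ 449
317^45 ≡ 243
317^54 ≡ 515
317^90 ≡ 513
317^135 ≡ 541
317^270 ≡ 1
The smallest such exponent is 270, so the order of 317 is 270.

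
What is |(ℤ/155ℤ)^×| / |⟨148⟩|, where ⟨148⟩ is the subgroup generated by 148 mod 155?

2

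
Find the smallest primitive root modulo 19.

φ(19) = 19 − 1 = 18 = 2 · 3^2.
g is a primitive root iff g^(18/q) ≢ 1 (mod 19) for each prime q ∈ {2, 3}.
g = 2: 2^9 ≡ 18; 2^6 ≡ 7 — none is 1, so 2 is a primitive root.
The smallest primitive root modulo 19 is 2.

2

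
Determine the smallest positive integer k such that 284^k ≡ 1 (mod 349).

ord(284) | φ(349) = 349 − 1 = 348 = 2^2 · 3 · 29.
Divisors of 348: 1, 2, 3, 4, 6, 12, 29, 58, 87, 116, 174, 348.
Test each divisor d:
284^1 ≡ 284 (mod 349)
284^2 ≡ 37 (mod 349)
284^3 ≡ 38 (mod 349)
284^4 ≡ 322 (mod 349)
284^6 ≡ 48 (mod 349)
284^12 ≡ 210 (mod 349)
284^29 ≡ 213 (mod 349)
284^58 ≡ 348 (mod 349)
284^87 ≡ 136 (mod 349)
284^116 ≡ 1 (mod 349) ✓
So ord_349(284) = 116.

116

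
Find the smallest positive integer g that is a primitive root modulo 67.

2

φ(67) = 67 − 1 = 66 = 2 · 3 · 11.
g is a primitive root iff g^(66/q) ≢ 1 (mod 67) for each prime q ∈ {2, 3, 11}.
g = 2: 2^33 ≡ 66; 2^22 ≡ 37; 2^6 ≡ 64 — none is 1, so 2 is a primitive root.
Hence the least primitive root of 67 is 2.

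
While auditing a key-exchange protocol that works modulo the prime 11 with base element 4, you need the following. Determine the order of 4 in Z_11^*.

By Lagrange's theorem, ord_11(4) divides φ(11) = 11 − 1 = 10 = 2 · 5.
Divisors of 10: 1, 2, 5, 10.
Check 4^d mod 11 for each divisor in increasing order:
4^1 ≡ 4 (mod 11)
4^2 ≡ 5 (mod 11)
4^5 ≡ 1 (mod 11) ✓
The smallest such exponent is 5, so the order of 4 is 5.

5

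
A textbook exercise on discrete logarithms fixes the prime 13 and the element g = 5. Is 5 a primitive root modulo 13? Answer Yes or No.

No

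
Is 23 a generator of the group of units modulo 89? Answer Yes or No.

φ(89) = 89 − 1 = 88 = 2^3 · 11.
23 is a primitive root mod 89 iff 23^(φ(89)/q) ≢ 1 for every prime q | φ(89), i.e. q ∈ {2, 11}.
23^44 ≡ 88 (mod 89)  [q = 2: ≢ 1 ✓]
23^8 ≡ 2 (mod 89)  [q = 11: ≢ 1 ✓]
None equal 1, so ord_89(23) = 88: 23 is a primitive root.

Yes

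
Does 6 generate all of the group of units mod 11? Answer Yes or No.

φ(11) = 11 − 1 = 10 = 2 · 5.
6 is a primitive root mod 11 iff 6^(φ(11)/q) ≢ 1 for every prime q | φ(11), i.e. q ∈ {2, 5}.
6^5 ≡ 10 (mod 11)  [q = 2: ≢ 1 ✓]
6^2 ≡ 3 (mod 11)  [q = 5: ≢ 1 ✓]
None equal 1, so ord_11(6) = 10: 6 is a primitive root.

Yes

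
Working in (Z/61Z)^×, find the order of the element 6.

60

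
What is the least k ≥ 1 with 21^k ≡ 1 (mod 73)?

ord(21) | φ(73) = 73 − 1 = 72 = 2^3 · 3^2.
Divisors of 72: 1, 2, 3, 4, 6, 8, 9, 12, 18, 24, 36, 72.
Evaluate successive powers at the divisors of 72:
21^1 ≡ 21 (mod 73)
21^2 ≡ 3 (mod 73)
21^3 ≡ 63 (mod 73)
21^4 ≡ 9 (mod 73)
21^6 ≡ 27 (mod 73)
21^8 ≡ 8 (mod 73)
21^9 ≡ 22 (mod 73)
21^12 ≡ 72 (mod 73)
21^18 ≡ 46 (mod 73)
21^24 ≡ 1 (mod 73) ✓
So ord_73(21) = 24.

24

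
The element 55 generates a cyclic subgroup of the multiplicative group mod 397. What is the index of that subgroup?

3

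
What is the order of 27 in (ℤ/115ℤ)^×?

44

Since 27 ∈ (Z/115Z)^×, its order divides φ(115) = φ(5·23) = (5−1)·(23−1) = 4·22 = 88 = 2^3 · 11.
Divisors of 88: 1, 2, 4, 8, 11, 22, 44, 88.
Compute 27^d (mod 115) for the divisors d until we hit 1:
27^1 ≡ 27
27^2 ≡ 39
27^4 ≡ 26
27^8 ≡ 101
27^11 ≡ 93
27^22 ≡ 24
27^44 ≡ 1
The smallest such exponent is 44, so the order of 27 is 44.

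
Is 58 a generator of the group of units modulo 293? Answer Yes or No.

No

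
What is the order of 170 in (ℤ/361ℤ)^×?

38

ord(170) | φ(361) = φ(19^2) = 19·(19−1) = 342 = 2 · 3^2 · 19.
Divisors of 342: 1, 2, 3, 6, 9, 18, 19, 38, 57, 114, 171, 342.
Test each divisor d:
170^1 ≡ 170
170^2 ≡ 20
170^3 ≡ 151
170^6 ≡ 58
170^9 ≡ 94
170^18 ≡ 172
170^19 ≡ 360
170^38 ≡ 1
Therefore the multiplicative order of 170 modulo 361 is 38.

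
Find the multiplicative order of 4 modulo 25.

10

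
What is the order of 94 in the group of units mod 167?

By Lagrange's theorem, ord_167(94) divides φ(167) = 167 − 1 = 166 = 2 · 83.
Divisors of 166: 1, 2, 83, 166.
Test each divisor d:
94^1 ≡ 94 (mod 167)
94^2 ≡ 152 (mod 167)
94^83 ≡ 1 (mod 167) ✓
Hence ord(94) = 83.

83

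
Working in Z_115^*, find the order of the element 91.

By Lagrange's theorem, ord_115(91) divides φ(115) = φ(5·23) = (5−1)·(23−1) = 4·22 = 88 = 2^3 · 11.
Divisors of 88: 1, 2, 4, 8, 11, 22, 44, 88.
Test each divisor d:
91^1 ≡ 91
91^2 ≡ 1
Therefore the multiplicative order of 91 modulo 115 is 2.

2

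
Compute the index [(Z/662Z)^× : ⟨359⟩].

1

ord(359) | φ(662) = φ(2)·φ(331) = 1·330 = 330 = 2 · 3 · 5 · 11.
Divisors of 330: 1, 2, 3, 5, 6, 10, 11, 15, 22, 30, 33, 55, 66, 110, 165, 330.
Evaluate successive powers at the divisors of 330:
359^1 ≡ 359 (mod 662)
359^2 ≡ 453 (mod 662)
359^3 ≡ 437 (mod 662)
359^5 ≡ 23 (mod 662)
359^6 ≡ 313 (mod 662)
359^10 ≡ 529 (mod 662)
359^11 ≡ 579 (mod 662)
359^15 ≡ 251 (mod 662)
359^22 ≡ 269 (mod 662)
359^30 ≡ 111 (mod 662)
359^33 ≡ 181 (mod 662)
359^55 ≡ 363 (mod 662)
359^66 ≡ 323 (mod 662)
359^110 ≡ 31 (mod 662)
359^165 ≡ 661 (mod 662)
359^330 ≡ 1 (mod 662) ✓
So ord_662(359) = 330, hence |⟨359⟩| = 330.
The index is φ(662) / ord(359) = 330 / 330 = 1.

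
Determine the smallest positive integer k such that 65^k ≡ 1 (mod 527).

240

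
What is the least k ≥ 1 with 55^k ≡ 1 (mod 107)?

ord(55) | φ(107) = 107 − 1 = 106 = 2 · 53.
Divisors of 106: 1, 2, 53, 106.
Evaluate successive powers at the divisors of 106:
55^1 ≡ 55 (mod 107)
55^2 ≡ 29 (mod 107)
55^53 ≡ 106 (mod 107)
55^106 ≡ 1 (mod 107) ✓
Therefore the multiplicative order of 55 modulo 107 is 106.

106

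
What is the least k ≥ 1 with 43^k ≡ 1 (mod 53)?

ord(43) | φ(53) = 53 − 1 = 52 = 2^2 · 13.
Divisors of 52: 1, 2, 4, 13, 26, 52.
Compute 43^d (mod 53) for the divisors d until we hit 1:
43^1 ≡ 43
43^2 ≡ 47
43^4 ≡ 36
43^13 ≡ 52
43^26 ≡ 1
So ord_53(43) = 26.

26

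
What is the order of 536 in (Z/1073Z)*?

252

By Lagrange's theorem, ord_1073(536) divides φ(1073) = φ(29·37) = (29−1)·(37−1) = 28·36 = 1008 = 2^4 · 3^2 · 7.
Divisors of 1008: 1, 2, 3, 4, 6, 7, 8, 9, 12, 14, 16, 18, 21, 24, 28, 36, 42, 48, 56, 63, 72, 84, 112, 126, 144, 168, 252, 336, 504, 1008.
Check 536^d mod 1073 for each divisor in increasing order:
536^1 ≡ 536
536^2 ≡ 805
536^3 ≡ 134
536^4 ≡ 1006
536^6 ≡ 788
536^7 ≡ 679
536^8 ≡ 197
536^9 ≡ 438
536^12 ≡ 750
536^14 ≡ 724
536^16 ≡ 181
536^18 ≡ 850
536^21 ≡ 162
536^24 ≡ 248
536^28 ≡ 552
536^36 ≡ 371
536^42 ≡ 492
536^48 ≡ 343
536^56 ≡ 1045
536^63 ≡ 302
536^72 ≡ 297
536^84 ≡ 639
536^112 ≡ 784
536^126 ≡ 1072
536^144 ≡ 223
536^168 ≡ 581
536^252 ≡ 1
Therefore the multiplicative order of 536 modulo 1073 is 252.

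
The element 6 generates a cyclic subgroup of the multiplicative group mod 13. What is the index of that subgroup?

1

ord(6) | φ(13) = 13 − 1 = 12 = 2^2 · 3.
Divisors of 12: 1, 2, 3, 4, 6, 12.
Evaluate successive powers at the divisors of 12:
6^1 ≡ 6 (mod 13)
6^2 ≡ 10 (mod 13)
6^3 ≡ 8 (mod 13)
6^4 ≡ 9 (mod 13)
6^6 ≡ 12 (mod 13)
6^12 ≡ 1 (mod 13) ✓
The order of 6 is 12, so the subgroup it generates has 12 elements.
[(Z/13Z)^× : ⟨6⟩] = 12/12 = 1.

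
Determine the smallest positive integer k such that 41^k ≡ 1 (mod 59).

29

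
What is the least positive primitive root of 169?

2

φ(169) = φ(13^2) = 13·(13−1) = 156 = 2^2 · 3 · 13.
Test candidates g = 2, 3, … against the prime factors q ∈ {2, 3, 13} of φ(169): g is a generator iff g^(156/q) ≢ 1 for every such q.
g = 2: 2^78 ≡ 168; 2^52 ≡ 146; 2^12 ≡ 40 — none is 1, so 2 is a primitive root.
So 2 is the smallest generator of (Z/169Z)^×.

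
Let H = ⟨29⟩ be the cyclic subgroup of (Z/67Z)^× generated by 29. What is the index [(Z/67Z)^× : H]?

Since 29 ∈ (Z/67Z)^×, its order divides φ(67) = 67 − 1 = 66 = 2 · 3 · 11.
Divisors of 66: 1, 2, 3, 6, 11, 22, 33, 66.
Test each divisor d:
29^1 ≡ 29
29^2 ≡ 37
29^3 ≡ 1
Thus |⟨29⟩| = ord(29) = 3.
The index is φ(67) / ord(29) = 66 / 3 = 22.

22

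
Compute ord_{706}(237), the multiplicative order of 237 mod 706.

8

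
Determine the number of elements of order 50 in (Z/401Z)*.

φ(401) = 401 − 1 = 400 = 2^4 · 5^2.
(Z/401Z)^× is cyclic (|G| = 400); a cyclic group of order m has exactly φ(d) elements of each order d | m, and none otherwise.
50 = 2 · 5^2 divides 400, and φ(50) = 20.

20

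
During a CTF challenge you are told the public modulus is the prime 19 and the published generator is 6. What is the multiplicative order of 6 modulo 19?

9

Since 6 ∈ (Z/19Z)^×, its order divides φ(19) = 19 − 1 = 18 = 2 · 3^2.
Divisors of 18: 1, 2, 3, 6, 9, 18.
Evaluate successive powers at the divisors of 18:
6^1 ≡ 6 (mod 19)
6^2 ≡ 17 (mod 19)
6^3 ≡ 7 (mod 19)
6^6 ≡ 11 (mod 19)
6^9 ≡ 1 (mod 19) ✓
Hence ord(6) = 9.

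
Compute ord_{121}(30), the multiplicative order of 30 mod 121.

By Lagrange's theorem, ord_121(30) divides φ(121) = φ(11^2) = 11·(11−1) = 110 = 2 · 5 · 11.
Divisors of 110: 1, 2, 5, 10, 11, 22, 55, 110.
Test each divisor d:
30^1 ≡ 30 (mod 121)
30^2 ≡ 53 (mod 121)
30^5 ≡ 54 (mod 121)
30^10 ≡ 12 (mod 121)
30^11 ≡ 118 (mod 121)
30^22 ≡ 9 (mod 121)
30^55 ≡ 120 (mod 121)
30^110 ≡ 1 (mod 121) ✓
The smallest such exponent is 110, so the order of 30 is 110.

110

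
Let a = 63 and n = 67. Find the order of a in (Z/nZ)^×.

66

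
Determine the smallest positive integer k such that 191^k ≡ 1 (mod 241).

120

By Lagrange's theorem, ord_241(191) divides φ(241) = 241 − 1 = 240 = 2^4 · 3 · 5.
Divisors of 240: 1, 2, 3, 4, 5, 6, 8, 10, 12, 15, 16, 20, 24, 30, 40, 48, 60, 80, 120, 240.
Test each divisor d:
191^1 ≡ 191 (mod 241)
191^2 ≡ 90 (mod 241)
191^3 ≡ 79 (mod 241)
191^4 ≡ 147 (mod 241)
191^5 ≡ 121 (mod 241)
191^6 ≡ 216 (mod 241)
191^8 ≡ 160 (mod 241)
191^10 ≡ 181 (mod 241)
191^12 ≡ 143 (mod 241)
191^15 ≡ 211 (mod 241)
191^16 ≡ 54 (mod 241)
191^20 ≡ 226 (mod 241)
191^24 ≡ 205 (mod 241)
191^30 ≡ 177 (mod 241)
191^40 ≡ 225 (mod 241)
191^48 ≡ 91 (mod 241)
191^60 ≡ 240 (mod 241)
191^80 ≡ 15 (mod 241)
191^120 ≡ 1 (mod 241) ✓
Therefore the multiplicative order of 191 modulo 241 is 120.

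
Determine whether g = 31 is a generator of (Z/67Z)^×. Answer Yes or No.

φ(67) = 67 − 1 = 66 = 2 · 3 · 11.
31 is a primitive root mod 67 iff 31^(φ(67)/q) ≢ 1 for every prime q | φ(67), i.e. q ∈ {2, 3, 11}.
31^33 ≡ 66 (mod 67)  [q = 2: ≢ 1 ✓]
31^22 ≡ 29 (mod 67)  [q = 3: ≢ 1 ✓]
31^6 ≡ 40 (mod 67)  [q = 11: ≢ 1 ✓]
All checks pass, so 31 has order 66 and is a primitive root modulo 67.

Yes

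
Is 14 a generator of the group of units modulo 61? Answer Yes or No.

No

φ(61) = 61 − 1 = 60 = 2^2 · 3 · 5.
14 is a primitive root mod 61 iff 14^(φ(61)/q) ≢ 1 for every prime q | φ(61), i.e. q ∈ {2, 3, 5}.
14^30 ≡ 1 (mod 61)  [q = 2: ≡ 1 ✗]
14^20 ≡ 13 (mod 61)  [q = 3: ≢ 1 ✓]
14^12 ≡ 1 (mod 61)  [q = 5: ≡ 1 ✗]
14^30 ≡ 1 shows ord(14) | 30, strictly less than φ(61); not a primitive root.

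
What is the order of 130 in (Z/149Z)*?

The order of 130 must divide φ(149) = 149 − 1 = 148 = 2^2 · 37.
Divisors of 148: 1, 2, 4, 37, 74, 148.
Check 130^d mod 149 for each divisor in increasing order:
130^1 ≡ 130 (mod 149)
130^2 ≡ 63 (mod 149)
130^4 ≡ 95 (mod 149)
130^37 ≡ 148 (mod 149)
130^74 ≡ 1 (mod 149) ✓
So ord_149(130) = 74.

74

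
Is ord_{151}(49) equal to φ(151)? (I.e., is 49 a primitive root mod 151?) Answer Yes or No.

No

φ(151) = 151 − 1 = 150 = 2 · 3 · 5^2.
49 is a primitive root mod 151 iff 49^(φ(151)/q) ≢ 1 for every prime q | φ(151), i.e. q ∈ {2, 3, 5}.
49^75 ≡ 1 (mod 151)  [q = 2: ≡ 1 ✗]
49^50 ≡ 118 (mod 151)  [q = 3: ≢ 1 ✓]
49^30 ≡ 64 (mod 151)  [q = 5: ≢ 1 ✓]
49^75 ≡ 1 shows ord(49) | 75, strictly less than φ(151); not a primitive root.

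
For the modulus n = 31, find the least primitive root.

φ(31) = 31 − 1 = 30 = 2 · 3 · 5.
g is a primitive root iff g^(30/q) ≢ 1 (mod 31) for each prime q ∈ {2, 3, 5}.
g = 2: 2^15 ≡ 1 — hits 1, so not a primitive root.
g = 3: 3^15 ≡ 30; 3^10 ≡ 25; 3^6 ≡ 16 — none is 1, so 3 is a primitive root.
The smallest primitive root modulo 31 is 3.

3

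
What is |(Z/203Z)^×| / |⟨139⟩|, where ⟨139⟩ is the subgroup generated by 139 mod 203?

12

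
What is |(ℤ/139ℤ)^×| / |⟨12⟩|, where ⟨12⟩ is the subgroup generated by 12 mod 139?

By Lagrange's theorem, ord_139(12) divides φ(139) = 139 − 1 = 138 = 2 · 3 · 23.
Divisors of 138: 1, 2, 3, 6, 23, 46, 69, 138.
Test each divisor d:
12^1 ≡ 12
12^2 ≡ 5
12^3 ≡ 60
12^6 ≡ 125
12^23 ≡ 97
12^46 ≡ 96
12^69 ≡ 138
12^138 ≡ 1
The order of 12 is 138, so the subgroup it generates has 138 elements.
The index is φ(139) / ord(12) = 138 / 138 = 1.

1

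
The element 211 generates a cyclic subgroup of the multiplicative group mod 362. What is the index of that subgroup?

3

Since 211 ∈ (Z/362Z)^×, its order divides φ(362) = φ(2)·φ(181) = 1·180 = 180 = 2^2 · 3^2 · 5.
Divisors of 180: 1, 2, 3, 4, 5, 6, 9, 10, 12, 15, 18, 20, 30, 36, 45, 60, 90, 180.
Compute 211^d (mod 362) for the divisors d until we hit 1:
211^1 ≡ 211
211^2 ≡ 357
211^3 ≡ 31
211^4 ≡ 25
211^5 ≡ 207
211^6 ≡ 237
211^9 ≡ 107
211^10 ≡ 133
211^12 ≡ 59
211^15 ≡ 19
211^18 ≡ 227
211^20 ≡ 313
211^30 ≡ 361
211^36 ≡ 125
211^45 ≡ 343
211^60 ≡ 1
Thus |⟨211⟩| = ord(211) = 60.
The index is φ(362) / ord(211) = 180 / 60 = 3.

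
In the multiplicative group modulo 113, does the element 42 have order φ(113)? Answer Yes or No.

φ(113) = 113 − 1 = 112 = 2^4 · 7.
It suffices to check that the order of 42 is not a proper divisor of 112: compute 42^(112/q) for q ∈ {2, 7}.
42^56 ≡ 112 (mod 113)  [q = 2: ≢ 1 ✓]
42^16 ≡ 1 (mod 113)  [q = 7: ≡ 1 ✗]
Since 42^16 ≡ 1, the order of 42 divides 16 < 112, so 42 is not a primitive root.

No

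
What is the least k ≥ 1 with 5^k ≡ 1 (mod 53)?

Since 5 ∈ (Z/53Z)^×, its order divides φ(53) = 53 − 1 = 52 = 2^2 · 13.
Divisors of 52: 1, 2, 4, 13, 26, 52.
Evaluate successive powers at the divisors of 52:
5^1 ≡ 5 (mod 53)
5^2 ≡ 25 (mod 53)
5^4 ≡ 42 (mod 53)
5^13 ≡ 23 (mod 53)
5^26 ≡ 52 (mod 53)
5^52 ≡ 1 (mod 53) ✓
So ord_53(5) = 52.

52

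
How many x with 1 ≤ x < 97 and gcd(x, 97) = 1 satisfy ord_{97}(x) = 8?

4

φ(97) = 97 − 1 = 96 = 2^5 · 3.
In a cyclic group of order 96, there are φ(d) elements of order d for each divisor d of 96, and zero for non-divisors.
8 = 2^3 divides 96, and φ(8) = 4.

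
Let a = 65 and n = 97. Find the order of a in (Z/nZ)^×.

48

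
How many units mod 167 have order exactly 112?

φ(167) = 167 − 1 = 166 = 2 · 83.
Since (Z/167Z)^× is cyclic of order 166, the number of elements of order d is φ(d) when d | 166 and 0 otherwise.
112 does not divide 166, so no element of (Z/167Z)^× has order 112.

0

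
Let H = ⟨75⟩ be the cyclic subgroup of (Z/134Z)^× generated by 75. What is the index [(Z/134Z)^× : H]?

3

ord(75) | φ(134) = φ(2)·φ(67) = 1·66 = 66 = 2 · 3 · 11.
Divisors of 66: 1, 2, 3, 6, 11, 22, 33, 66.
Check 75^d mod 134 for each divisor in increasing order:
75^1 ≡ 75 (mod 134)
75^2 ≡ 131 (mod 134)
75^3 ≡ 43 (mod 134)
75^6 ≡ 107 (mod 134)
75^11 ≡ 133 (mod 134)
75^22 ≡ 1 (mod 134) ✓
So ord_134(75) = 22, hence |⟨75⟩| = 22.
The index is φ(134) / ord(75) = 66 / 22 = 3.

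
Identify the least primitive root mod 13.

2

φ(13) = 13 − 1 = 12 = 2^2 · 3.
g is a primitive root iff g^(12/q) ≢ 1 (mod 13) for each prime q ∈ {2, 3}.
g = 2: 2^6 ≡ 12; 2^4 ≡ 3 — none is 1, so 2 is a primitive root.
Hence the least primitive root of 13 is 2.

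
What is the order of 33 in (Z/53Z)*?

52

ord(33) | φ(53) = 53 − 1 = 52 = 2^2 · 13.
Divisors of 52: 1, 2, 4, 13, 26, 52.
Check 33^d mod 53 for each divisor in increasing order:
33^1 ≡ 33
33^2 ≡ 29
33^4 ≡ 46
33^13 ≡ 23
33^26 ≡ 52
33^52 ≡ 1
Hence ord(33) = 52.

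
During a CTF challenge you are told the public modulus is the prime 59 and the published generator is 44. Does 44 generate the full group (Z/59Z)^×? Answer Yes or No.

Yes

φ(59) = 59 − 1 = 58 = 2 · 29.
An element g generates (Z/59Z)^× iff g^(58/q) ≢ 1 (mod 59) for each prime q ∈ {2, 29}.
44^29 ≡ 58 (mod 59)  [q = 2: ≢ 1 ✓]
44^2 ≡ 48 (mod 59)  [q = 29: ≢ 1 ✓]
All checks pass, so 44 has order 58 and is a primitive root modulo 59.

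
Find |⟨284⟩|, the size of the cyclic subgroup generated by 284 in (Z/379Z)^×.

ord(284) | φ(379) = 379 − 1 = 378 = 2 · 3^3 · 7.
Divisors of 378: 1, 2, 3, 6, 7, 9, 14, 18, 21, 27, 42, 54, 63, 126, 189, 378.
Evaluate successive powers at the divisors of 378:
284^1 ≡ 284 (mod 379)
284^2 ≡ 308 (mod 379)
284^3 ≡ 302 (mod 379)
284^6 ≡ 244 (mod 379)
284^7 ≡ 318 (mod 379)
284^9 ≡ 162 (mod 379)
284^14 ≡ 310 (mod 379)
284^18 ≡ 93 (mod 379)
284^21 ≡ 40 (mod 379)
284^27 ≡ 285 (mod 379)
284^42 ≡ 84 (mod 379)
284^54 ≡ 119 (mod 379)
284^63 ≡ 328 (mod 379)
284^126 ≡ 327 (mod 379)
284^189 ≡ 378 (mod 379)
284^378 ≡ 1 (mod 379) ✓
Therefore the multiplicative order of 284 modulo 379 is 378.

378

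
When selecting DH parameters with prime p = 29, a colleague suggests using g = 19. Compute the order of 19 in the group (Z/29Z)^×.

By Lagrange's theorem, ord_29(19) divides φ(29) = 29 − 1 = 28 = 2^2 · 7.
Divisors of 28: 1, 2, 4, 7, 14, 28.
Check 19^d mod 29 for each divisor in increasing order:
19^1 ≡ 19
19^2 ≡ 13
19^4 ≡ 24
19^7 ≡ 12
19^14 ≡ 28
19^28 ≡ 1
Therefore the multiplicative order of 19 modulo 29 is 28.

28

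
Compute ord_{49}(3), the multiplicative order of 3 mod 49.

42

Since 3 ∈ (Z/49Z)^×, its order divides φ(49) = φ(7^2) = 7·(7−1) = 42 = 2 · 3 · 7.
Divisors of 42: 1, 2, 3, 6, 7, 14, 21, 42.
Check 3^d mod 49 for each divisor in increasing order:
3^1 ≡ 3
3^2 ≡ 9
3^3 ≡ 27
3^6 ≡ 43
3^7 ≡ 31
3^14 ≡ 30
3^21 ≡ 48
3^42 ≡ 1
Hence ord(3) = 42.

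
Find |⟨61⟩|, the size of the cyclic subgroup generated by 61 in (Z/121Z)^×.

110

Since 61 ∈ (Z/121Z)^×, its order divides φ(121) = φ(11^2) = 11·(11−1) = 110 = 2 · 5 · 11.
Divisors of 110: 1, 2, 5, 10, 11, 22, 55, 110.
Check 61^d mod 121 for each divisor in increasing order:
61^1 ≡ 61
61^2 ≡ 91
61^5 ≡ 87
61^10 ≡ 67
61^11 ≡ 94
61^22 ≡ 3
61^55 ≡ 120
61^110 ≡ 1
The smallest such exponent is 110, so the order of 61 is 110.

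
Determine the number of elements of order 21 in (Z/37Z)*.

φ(37) = 37 − 1 = 36 = 2^2 · 3^2.
In a cyclic group of order 36, there are φ(d) elements of order d for each divisor d of 36, and zero for non-divisors.
21 does not divide 36, so no element of (Z/37Z)^× has order 21.

0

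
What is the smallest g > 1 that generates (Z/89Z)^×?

3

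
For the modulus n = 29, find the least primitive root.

2

φ(29) = 29 − 1 = 28 = 2^2 · 7.
Test candidates g = 2, 3, … against the prime factors q ∈ {2, 7} of φ(29): g is a generator iff g^(28/q) ≢ 1 for every such q.
g = 2: 2^14 ≡ 28; 2^4 ≡ 16 — none is 1, so 2 is a primitive root.
Hence the least primitive root of 29 is 2.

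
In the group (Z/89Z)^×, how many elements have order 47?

0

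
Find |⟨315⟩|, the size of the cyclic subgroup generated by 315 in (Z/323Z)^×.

24

By Lagrange's theorem, ord_323(315) divides φ(323) = φ(17·19) = (17−1)·(19−1) = 16·18 = 288 = 2^5 · 3^2.
Divisors of 288: 1, 2, 3, 4, 6, 8, 9, 12, 16, 18, 24, 32, 36, 48, 72, 96, 144, 288.
Evaluate successive powers at the divisors of 288:
315^1 ≡ 315
315^2 ≡ 64
315^3 ≡ 134
315^4 ≡ 220
315^6 ≡ 191
315^8 ≡ 273
315^9 ≡ 77
315^12 ≡ 305
315^16 ≡ 239
315^18 ≡ 115
315^24 ≡ 1
So ord_323(315) = 24.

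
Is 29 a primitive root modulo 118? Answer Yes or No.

φ(118) = φ(2)·φ(59) = 1·58 = 58 = 2 · 29.
It suffices to check that the order of 29 is not a proper divisor of 58: compute 29^(58/q) for q ∈ {2, 29}.
29^29 ≡ 1 (mod 118)  [q = 2: ≡ 1 ✗]
29^2 ≡ 15 (mod 118)  [q = 29: ≢ 1 ✓]
29^29 ≡ 1 shows ord(29) | 29, strictly less than φ(118); not a primitive root.

No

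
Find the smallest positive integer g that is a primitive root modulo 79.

3

φ(79) = 79 − 1 = 78 = 2 · 3 · 13.
Test candidates g = 2, 3, … against the prime factors q ∈ {2, 3, 13} of φ(79): g is a generator iff g^(78/q) ≢ 1 for every such q.
g = 2: 2^39 ≡ 1 — hits 1, so not a primitive root.
g = 3: 3^39 ≡ 78; 3^26 ≡ 23; 3^6 ≡ 18 — none is 1, so 3 is a primitive root.
Hence the least primitive root of 79 is 3.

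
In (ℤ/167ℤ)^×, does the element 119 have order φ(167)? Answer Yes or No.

φ(167) = 167 − 1 = 166 = 2 · 83.
119 is a primitive root mod 167 iff 119^(φ(167)/q) ≢ 1 for every prime q | φ(167), i.e. q ∈ {2, 83}.
119^83 ≡ 166 (mod 167)  [q = 2: ≢ 1 ✓]
119^2 ≡ 133 (mod 167)  [q = 83: ≢ 1 ✓]
All checks pass, so 119 has order 166 and is a primitive root modulo 167.

Yes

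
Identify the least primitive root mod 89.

φ(89) = 89 − 1 = 88 = 2^3 · 11.
g is a primitive root iff g^(88/q) ≢ 1 (mod 89) for each prime q ∈ {2, 11}.
g = 2: 2^44 ≡ 1 — hits 1, so not a primitive root.
g = 3: 3^44 ≡ 88; 3^8 ≡ 64 — none is 1, so 3 is a primitive root.
So 3 is the smallest generator of (Z/89Z)^×.

3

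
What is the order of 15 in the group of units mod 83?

ord(15) | φ(83) = 83 − 1 = 82 = 2 · 41.
Divisors of 82: 1, 2, 41, 82.
Evaluate successive powers at the divisors of 82:
15^1 ≡ 15
15^2 ≡ 59
15^41 ≡ 82
15^82 ≡ 1
Hence ord(15) = 82.

82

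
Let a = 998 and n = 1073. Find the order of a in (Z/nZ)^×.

The order of 998 must divide φ(1073) = φ(29·37) = (29−1)·(37−1) = 28·36 = 1008 = 2^4 · 3^2 · 7.
Divisors of 1008: 1, 2, 3, 4, 6, 7, 8, 9, 12, 14, 16, 18, 21, 24, 28, 36, 42, 48, 56, 63, 72, 84, 112, 126, 144, 168, 252, 336, 504, 1008.
Evaluate successive powers at the divisors of 1008:
998^1 ≡ 998
998^2 ≡ 260
998^3 ≡ 887
998^4 ≡ 1
So ord_1073(998) = 4.

4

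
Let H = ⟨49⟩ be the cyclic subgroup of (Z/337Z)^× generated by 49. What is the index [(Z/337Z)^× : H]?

12

The order of 49 must divide φ(337) = 337 − 1 = 336 = 2^4 · 3 · 7.
Divisors of 336: 1, 2, 3, 4, 6, 7, 8, 12, 14, 16, 21, 24, 28, 42, 48, 56, 84, 112, 168, 336.
Compute 49^d (mod 337) for the divisors d until we hit 1:
49^1 ≡ 49 (mod 337)
49^2 ≡ 42 (mod 337)
49^3 ≡ 36 (mod 337)
49^4 ≡ 79 (mod 337)
49^6 ≡ 285 (mod 337)
49^7 ≡ 148 (mod 337)
49^8 ≡ 175 (mod 337)
49^12 ≡ 8 (mod 337)
49^14 ≡ 336 (mod 337)
49^16 ≡ 295 (mod 337)
49^21 ≡ 189 (mod 337)
49^24 ≡ 64 (mod 337)
49^28 ≡ 1 (mod 337) ✓
The order of 49 is 28, so the subgroup it generates has 28 elements.
The index is φ(337) / ord(49) = 336 / 28 = 12.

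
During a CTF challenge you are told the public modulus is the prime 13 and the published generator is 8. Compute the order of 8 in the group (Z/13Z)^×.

4

By Lagrange's theorem, ord_13(8) divides φ(13) = 13 − 1 = 12 = 2^2 · 3.
Divisors of 12: 1, 2, 3, 4, 6, 12.
Test each divisor d:
8^1 ≡ 8 (mod 13)
8^2 ≡ 12 (mod 13)
8^3 ≡ 5 (mod 13)
8^4 ≡ 1 (mod 13) ✓
So ord_13(8) = 4.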